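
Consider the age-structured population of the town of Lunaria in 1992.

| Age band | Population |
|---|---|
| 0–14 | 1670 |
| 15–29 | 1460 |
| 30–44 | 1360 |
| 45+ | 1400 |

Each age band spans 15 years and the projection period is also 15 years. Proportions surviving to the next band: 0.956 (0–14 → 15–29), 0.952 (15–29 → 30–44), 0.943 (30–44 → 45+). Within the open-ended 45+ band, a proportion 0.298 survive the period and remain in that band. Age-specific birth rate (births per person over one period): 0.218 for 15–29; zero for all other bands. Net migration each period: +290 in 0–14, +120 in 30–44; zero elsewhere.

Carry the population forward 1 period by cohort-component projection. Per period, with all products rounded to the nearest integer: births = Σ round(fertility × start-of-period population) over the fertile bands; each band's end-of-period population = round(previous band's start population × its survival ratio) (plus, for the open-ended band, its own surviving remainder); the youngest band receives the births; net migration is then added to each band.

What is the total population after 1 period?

5414

Period 1.
Births: 1460 × 0.218 = 318
15–29: 1670 × 0.956 = 1597
30–44: 1460 × 0.952 = 1390
45+: 1360 × 0.943 + 1400 × 0.298 = 1282 + 417 = 1699
Net migration: 0–14 + 290 → 608; 30–44 + 120 → 1510
End of period: [608, 1597, 1510, 1699]
Total after period 1: 608 + 1597 + 1510 + 1699 = 5414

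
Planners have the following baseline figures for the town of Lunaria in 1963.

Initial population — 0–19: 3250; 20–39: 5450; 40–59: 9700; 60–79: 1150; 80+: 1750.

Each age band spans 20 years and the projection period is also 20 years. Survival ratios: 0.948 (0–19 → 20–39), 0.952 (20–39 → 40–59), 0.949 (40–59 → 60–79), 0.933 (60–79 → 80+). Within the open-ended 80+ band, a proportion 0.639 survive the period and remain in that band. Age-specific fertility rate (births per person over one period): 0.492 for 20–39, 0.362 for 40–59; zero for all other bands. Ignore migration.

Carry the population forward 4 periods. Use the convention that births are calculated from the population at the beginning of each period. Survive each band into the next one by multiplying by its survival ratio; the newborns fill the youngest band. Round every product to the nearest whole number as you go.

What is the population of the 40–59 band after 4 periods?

Period 1:
Births: 5450 × 0.492 = 2681  |  9700 × 0.362 = 3511 → total 6192
20–39: 3250 × 0.948 = 3081
40–59: 5450 × 0.952 = 5188
60–79: 9700 × 0.949 = 9205
80+: 1150 × 0.933 + 1750 × 0.639 = 1073 + 1118 = 2191
→ [6192, 3081, 5188, 9205, 2191]
Period 2:
Births: 3081 × 0.492 = 1516  |  5188 × 0.362 = 1878 → total 3394
20–39: 6192 × 0.948 = 5870
40–59: 3081 × 0.952 = 2933
60–79: 5188 × 0.949 = 4923
80+: 9205 × 0.933 + 2191 × 0.639 = 8588 + 1400 = 9988
→ [3394, 5870, 2933, 4923, 9988]
Period 3:
Births: 5870 × 0.492 = 2888  |  2933 × 0.362 = 1062 → total 3950
20–39: 3394 × 0.948 = 3218
40–59: 5870 × 0.952 = 5588
60–79: 2933 × 0.949 = 2783
80+: 4923 × 0.933 + 9988 × 0.639 = 4593 + 6382 = 10975
→ [3950, 3218, 5588, 2783, 10975]
Period 4:
Births: 3218 × 0.492 = 1583  |  5588 × 0.362 = 2023 → total 3606
20–39: 3950 × 0.948 = 3745
40–59: 3218 × 0.952 = 3064
60–79: 5588 × 0.949 = 5303
80+: 2783 × 0.933 + 10975 × 0.639 = 2597 + 7013 = 9610
→ [3606, 3745, 3064, 5303, 9610]

3064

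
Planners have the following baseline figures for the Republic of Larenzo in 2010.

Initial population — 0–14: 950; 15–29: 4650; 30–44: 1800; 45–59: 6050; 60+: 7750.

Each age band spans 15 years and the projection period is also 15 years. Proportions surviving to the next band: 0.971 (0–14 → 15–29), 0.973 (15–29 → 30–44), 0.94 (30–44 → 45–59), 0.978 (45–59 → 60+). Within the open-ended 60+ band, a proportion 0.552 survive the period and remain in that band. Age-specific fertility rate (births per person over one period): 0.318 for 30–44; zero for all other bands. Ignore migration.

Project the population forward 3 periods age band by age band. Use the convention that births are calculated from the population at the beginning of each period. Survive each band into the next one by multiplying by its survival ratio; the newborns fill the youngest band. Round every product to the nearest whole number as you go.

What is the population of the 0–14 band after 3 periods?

Period 1:
Births: 1800 × 0.318 = 572
15–29: 950 × 0.971 = 922
30–44: 4650 × 0.973 = 4524
45–59: 1800 × 0.94 = 1692
60+: 6050 × 0.978 + 7750 × 0.552 = 5917 + 4278 = 10195
→ [572, 922, 4524, 1692, 10195]
Period 2:
Births: 4524 × 0.318 = 1439
15–29: 572 × 0.971 = 555
30–44: 922 × 0.973 = 897
45–59: 4524 × 0.94 = 4253
60+: 1692 × 0.978 + 10195 × 0.552 = 1655 + 5628 = 7283
→ [1439, 555, 897, 4253, 7283]
Period 3:
Births: 897 × 0.318 = 285
15–29: 1439 × 0.971 = 1397
30–44: 555 × 0.973 = 540
45–59: 897 × 0.94 = 843
60+: 4253 × 0.978 + 7283 × 0.552 = 4159 + 4020 = 8179
→ [285, 1397, 540, 843, 8179]

285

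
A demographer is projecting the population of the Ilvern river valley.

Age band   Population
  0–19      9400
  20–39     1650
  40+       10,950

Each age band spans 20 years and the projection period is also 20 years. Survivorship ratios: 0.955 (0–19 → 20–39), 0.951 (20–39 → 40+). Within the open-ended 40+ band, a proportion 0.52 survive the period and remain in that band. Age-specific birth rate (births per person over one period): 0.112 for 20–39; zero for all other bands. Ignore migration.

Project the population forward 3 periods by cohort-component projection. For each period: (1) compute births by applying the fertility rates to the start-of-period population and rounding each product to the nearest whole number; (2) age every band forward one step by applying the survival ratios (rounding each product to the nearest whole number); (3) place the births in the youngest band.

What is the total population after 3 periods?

7551

— Period 1 —
Births: 1650 × 0.112 = 185
20–39: 9400 × 0.955 = 8977
40+: 1650 × 0.951 + 10950 × 0.52 = 1569 + 5694 = 7263
Giving 185 / 8977 / 7263.
— Period 2 —
Births: 8977 × 0.112 = 1005
20–39: 185 × 0.955 = 177
40+: 8977 × 0.951 + 7263 × 0.52 = 8537 + 3777 = 12314
Giving 1005 / 177 / 12314.
— Period 3 —
Births: 177 × 0.112 = 20
20–39: 1005 × 0.955 = 960
40+: 177 × 0.951 + 12314 × 0.52 = 168 + 6403 = 6571
Giving 20 / 960 / 6571.
Total after period 3: 20 + 960 + 6571 = 7551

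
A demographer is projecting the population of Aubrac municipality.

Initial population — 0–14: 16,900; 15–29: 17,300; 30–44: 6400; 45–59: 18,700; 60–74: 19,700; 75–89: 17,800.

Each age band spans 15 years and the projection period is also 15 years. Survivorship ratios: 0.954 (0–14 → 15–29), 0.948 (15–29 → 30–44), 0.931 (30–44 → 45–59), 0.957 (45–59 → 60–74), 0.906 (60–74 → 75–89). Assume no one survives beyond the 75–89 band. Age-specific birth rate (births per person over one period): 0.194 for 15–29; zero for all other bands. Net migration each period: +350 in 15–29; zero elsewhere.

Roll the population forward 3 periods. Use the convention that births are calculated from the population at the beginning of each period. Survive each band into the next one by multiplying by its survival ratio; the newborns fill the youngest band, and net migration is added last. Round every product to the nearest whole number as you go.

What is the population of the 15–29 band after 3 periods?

Call the groups 1 to 6, youngest first.
Period 1:
Births: 17300 × 0.194 = 3356
Group 2: 16900 × 0.954 = 16123
Group 3: 17300 × 0.948 = 16400
Group 4: 6400 × 0.931 = 5958
Group 5: 18700 × 0.957 = 17896
Group 6: 19700 × 0.906 = 17848
Net migration: Group 2 + 350 → 16473
End of period: [3356, 16473, 16400, 5958, 17896, 17848]
Period 2:
Births: 16473 × 0.194 = 3196
Group 2: 3356 × 0.954 = 3202
Group 3: 16473 × 0.948 = 15616
Group 4: 16400 × 0.931 = 15268
Group 5: 5958 × 0.957 = 5702
Group 6: 17896 × 0.906 = 16214
Net migration: Group 2 + 350 → 3552
End of period: [3196, 3552, 15616, 15268, 5702, 16214]
Period 3:
Births: 3552 × 0.194 = 689
Group 2: 3196 × 0.954 = 3049
Group 3: 3552 × 0.948 = 3367
Group 4: 15616 × 0.931 = 14538
Group 5: 15268 × 0.957 = 14611
Group 6: 5702 × 0.906 = 5166
Net migration: Group 2 + 350 → 3399
End of period: [689, 3399, 3367, 14538, 14611, 5166]

3399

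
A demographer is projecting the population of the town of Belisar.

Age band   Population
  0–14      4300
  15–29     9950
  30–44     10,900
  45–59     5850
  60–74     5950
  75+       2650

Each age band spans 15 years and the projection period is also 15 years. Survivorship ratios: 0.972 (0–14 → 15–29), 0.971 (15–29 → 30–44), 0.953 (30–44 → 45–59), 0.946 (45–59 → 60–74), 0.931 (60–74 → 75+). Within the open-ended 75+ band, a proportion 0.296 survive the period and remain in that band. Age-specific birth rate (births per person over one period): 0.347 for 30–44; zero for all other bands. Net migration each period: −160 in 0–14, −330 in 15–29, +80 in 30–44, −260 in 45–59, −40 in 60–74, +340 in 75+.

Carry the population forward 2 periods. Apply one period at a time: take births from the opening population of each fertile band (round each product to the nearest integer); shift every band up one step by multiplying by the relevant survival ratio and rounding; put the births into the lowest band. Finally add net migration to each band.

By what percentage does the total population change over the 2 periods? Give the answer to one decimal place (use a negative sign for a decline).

Period 1:
Births: 10900 × 0.347 = 3782
15–29: 4300 × 0.972 = 4180
30–44: 9950 × 0.971 = 9661
45–59: 10900 × 0.953 = 10388
60–74: 5850 × 0.946 = 5534
75+: 5950 × 0.931 + 2650 × 0.296 = 5539 + 784 = 6323
Net migration: 0–14 − 160 → 3622; 15–29 − 330 → 3850; 30–44 + 80 → 9741; 45–59 − 260 → 10128; 60–74 − 40 → 5494; 75+ + 340 → 6663
→ [3622, 3850, 9741, 10128, 5494, 6663]
Period 2:
Births: 9741 × 0.347 = 3380
15–29: 3622 × 0.972 = 3521
30–44: 3850 × 0.971 = 3738
45–59: 9741 × 0.953 = 9283
60–74: 10128 × 0.946 = 9581
75+: 5494 × 0.931 + 6663 × 0.296 = 5115 + 1972 = 7087
Net migration: 0–14 − 160 → 3220; 15–29 − 330 → 3191; 30–44 + 80 → 3818; 45–59 − 260 → 9023; 60–74 − 40 → 9541; 75+ + 340 → 7427
→ [3220, 3191, 3818, 9023, 9541, 7427]
Total: 39600 → 36220; change = -3380; percentage change = -8.5%

-8.5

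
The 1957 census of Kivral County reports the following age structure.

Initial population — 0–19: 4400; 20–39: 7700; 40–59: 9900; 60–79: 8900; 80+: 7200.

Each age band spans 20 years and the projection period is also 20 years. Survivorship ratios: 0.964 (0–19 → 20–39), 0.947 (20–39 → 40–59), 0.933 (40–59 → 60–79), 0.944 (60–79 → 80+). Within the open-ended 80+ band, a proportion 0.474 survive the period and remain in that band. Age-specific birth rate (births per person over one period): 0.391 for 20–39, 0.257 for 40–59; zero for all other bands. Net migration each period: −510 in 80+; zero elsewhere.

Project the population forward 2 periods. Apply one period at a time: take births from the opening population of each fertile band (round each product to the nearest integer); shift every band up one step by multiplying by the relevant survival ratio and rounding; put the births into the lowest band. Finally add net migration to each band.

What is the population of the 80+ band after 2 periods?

13569

Call the bands 1 to 5, youngest first.
Period 1:
Births: 7700 * 0.391 = 3011  |  9900 * 0.257 = 2544 ⇒ total 5555
Band 2: 4400 * 0.964 = 4242
Band 3: 7700 * 0.947 = 7292
Band 4: 9900 * 0.933 = 9237
Band 5: 8900 * 0.944 + 7200 * 0.474 = 8402 + 3413 = 11815
Net migration: Band 5 − 510 → 11305
End of period: [5555, 4242, 7292, 9237, 11305]
Period 2:
Births: 4242 * 0.391 = 1659  |  7292 * 0.257 = 1874 ⇒ total 3533
Band 2: 5555 * 0.964 = 5355
Band 3: 4242 * 0.947 = 4017
Band 4: 7292 * 0.933 = 6803
Band 5: 9237 * 0.944 + 11305 * 0.474 = 8720 + 5359 = 14079
Net migration: Band 5 − 510 → 13569
End of period: [3533, 5355, 4017, 6803, 13569]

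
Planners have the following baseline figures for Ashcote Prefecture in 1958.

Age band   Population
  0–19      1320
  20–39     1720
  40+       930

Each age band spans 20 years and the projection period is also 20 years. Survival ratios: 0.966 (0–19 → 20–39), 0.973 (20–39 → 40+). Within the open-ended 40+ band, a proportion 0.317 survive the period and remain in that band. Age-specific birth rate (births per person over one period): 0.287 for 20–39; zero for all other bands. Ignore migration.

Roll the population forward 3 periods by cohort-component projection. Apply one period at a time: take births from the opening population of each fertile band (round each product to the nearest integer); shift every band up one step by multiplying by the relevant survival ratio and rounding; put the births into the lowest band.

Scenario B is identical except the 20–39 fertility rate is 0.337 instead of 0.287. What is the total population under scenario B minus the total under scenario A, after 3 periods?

Period 1:
Births: 1720 * 0.287 = 494
20–39: 1320 * 0.966 = 1275
40+: 1720 * 0.973 + 930 * 0.317 = 1674 + 295 = 1969
Population now: 0–19=494, 20–39=1275, 40+=1969
Period 2:
Births: 1275 * 0.287 = 366
20–39: 494 * 0.966 = 477
40+: 1275 * 0.973 + 1969 * 0.317 = 1241 + 624 = 1865
Population now: 0–19=366, 20–39=477, 40+=1865
Period 3:
Births: 477 * 0.287 = 137
20–39: 366 * 0.966 = 354
40+: 477 * 0.973 + 1865 * 0.317 = 464 + 591 = 1055
Population now: 0–19=137, 20–39=354, 40+=1055
Scenario A total after 3 periods: 1546
Scenario B projection —
Period 1:
Births: 1720 * 0.337 = 580
20–39: 1320 * 0.966 = 1275
40+: 1720 * 0.973 + 930 * 0.317 = 1674 + 295 = 1969
Population now: 0–19=580, 20–39=1275, 40+=1969
Period 2:
Births: 1275 * 0.337 = 430
20–39: 580 * 0.966 = 560
40+: 1275 * 0.973 + 1969 * 0.317 = 1241 + 624 = 1865
Population now: 0–19=430, 20–39=560, 40+=1865
Period 3:
Births: 560 * 0.337 = 189
20–39: 430 * 0.966 = 415
40+: 560 * 0.973 + 1865 * 0.317 = 545 + 591 = 1136
Population now: 0–19=189, 20–39=415, 40+=1136
Scenario B total after 3 periods: 1740
Difference B − A = 1740 − 1546 = 194

194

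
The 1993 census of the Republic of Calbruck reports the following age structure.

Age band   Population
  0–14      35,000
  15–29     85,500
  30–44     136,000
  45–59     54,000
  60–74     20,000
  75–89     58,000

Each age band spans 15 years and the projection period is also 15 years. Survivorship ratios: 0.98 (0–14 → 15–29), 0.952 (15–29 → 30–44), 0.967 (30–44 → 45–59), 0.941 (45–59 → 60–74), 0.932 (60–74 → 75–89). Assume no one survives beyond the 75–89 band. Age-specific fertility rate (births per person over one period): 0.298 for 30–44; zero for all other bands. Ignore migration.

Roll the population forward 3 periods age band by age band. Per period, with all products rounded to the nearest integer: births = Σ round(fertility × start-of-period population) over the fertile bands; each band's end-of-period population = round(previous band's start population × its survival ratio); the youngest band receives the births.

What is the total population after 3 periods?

292293

After projecting period 1:
Births: 136000 × 0.298 = 40528
15–29: 35000 × 0.98 = 34300
30–44: 85500 × 0.952 = 81396
45–59: 136000 × 0.967 = 131512
60–74: 54000 × 0.941 = 50814
75–89: 20000 × 0.932 = 18640
→ [40528, 34300, 81396, 131512, 50814, 18640]
After projecting period 2:
Births: 81396 × 0.298 = 24256
15–29: 40528 × 0.98 = 39717
30–44: 34300 × 0.952 = 32654
45–59: 81396 × 0.967 = 78710
60–74: 131512 × 0.941 = 123753
75–89: 50814 × 0.932 = 47359
→ [24256, 39717, 32654, 78710, 123753, 47359]
After projecting period 3:
Births: 32654 × 0.298 = 9731
15–29: 24256 × 0.98 = 23771
30–44: 39717 × 0.952 = 37811
45–59: 32654 × 0.967 = 31576
60–74: 78710 × 0.941 = 74066
75–89: 123753 × 0.932 = 115338
→ [9731, 23771, 37811, 31576, 74066, 115338]
Total after period 3: 9731 + 23771 + 37811 + 31576 + 74066 + 115338 = 292293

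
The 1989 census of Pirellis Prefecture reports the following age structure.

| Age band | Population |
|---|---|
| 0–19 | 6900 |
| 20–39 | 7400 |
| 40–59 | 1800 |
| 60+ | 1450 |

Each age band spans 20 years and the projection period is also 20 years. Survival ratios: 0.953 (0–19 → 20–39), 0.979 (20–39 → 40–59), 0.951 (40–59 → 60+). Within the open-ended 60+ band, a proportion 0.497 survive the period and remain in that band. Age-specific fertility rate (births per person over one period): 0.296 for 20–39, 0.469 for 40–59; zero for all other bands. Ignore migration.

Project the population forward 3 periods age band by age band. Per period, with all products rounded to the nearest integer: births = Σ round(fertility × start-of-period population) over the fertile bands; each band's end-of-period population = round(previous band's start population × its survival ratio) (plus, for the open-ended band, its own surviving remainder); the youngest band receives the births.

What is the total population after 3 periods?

Call the groups 1 to 4, youngest first.
Period 1:
Births: 7400 × 0.296 = 2190 ; 1800 × 0.469 = 844 — total 3034
Group 2: 6900 × 0.953 = 6576
Group 3: 7400 × 0.979 = 7245
Group 4: 1800 × 0.951 + 1450 × 0.497 = 1712 + 721 = 2433
Population now: 0–19=3034, 20–39=6576, 40–59=7245, 60+=2433
Period 2:
Births: 6576 × 0.296 = 1946 ; 7245 × 0.469 = 3398 — total 5344
Group 2: 3034 × 0.953 = 2891
Group 3: 6576 × 0.979 = 6438
Group 4: 7245 × 0.951 + 2433 × 0.497 = 6890 + 1209 = 8099
Population now: 0–19=5344, 20–39=2891, 40–59=6438, 60+=8099
Period 3:
Births: 2891 × 0.296 = 856 ; 6438 × 0.469 = 3019 — total 3875
Group 2: 5344 × 0.953 = 5093
Group 3: 2891 × 0.979 = 2830
Group 4: 6438 × 0.951 + 8099 × 0.497 = 6123 + 4025 = 10148
Population now: 0–19=3875, 20–39=5093, 40–59=2830, 60+=10148
Total after period 3: 3875 + 5093 + 2830 + 10148 = 21946

21946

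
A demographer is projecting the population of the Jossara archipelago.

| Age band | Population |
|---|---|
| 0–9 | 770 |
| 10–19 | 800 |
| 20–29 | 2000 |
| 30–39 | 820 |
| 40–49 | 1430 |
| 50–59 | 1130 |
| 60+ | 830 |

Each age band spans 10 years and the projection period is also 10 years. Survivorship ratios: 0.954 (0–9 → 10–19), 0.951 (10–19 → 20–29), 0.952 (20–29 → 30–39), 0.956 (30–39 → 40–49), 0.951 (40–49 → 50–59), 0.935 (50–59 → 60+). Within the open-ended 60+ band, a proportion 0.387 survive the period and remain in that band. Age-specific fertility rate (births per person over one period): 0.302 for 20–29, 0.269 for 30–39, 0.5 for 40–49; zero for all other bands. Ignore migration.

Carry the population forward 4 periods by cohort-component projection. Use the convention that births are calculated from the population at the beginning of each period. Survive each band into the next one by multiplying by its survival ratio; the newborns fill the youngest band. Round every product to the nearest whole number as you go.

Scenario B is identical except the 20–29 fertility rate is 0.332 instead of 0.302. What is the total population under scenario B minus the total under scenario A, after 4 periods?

[period 1]
Births: 2000 * 0.302 = 604 ; 820 * 0.269 = 221 ; 1430 * 0.5 = 715 — total 1540
10–19: 770 * 0.954 = 735
20–29: 800 * 0.951 = 761
30–39: 2000 * 0.952 = 1904
40–49: 820 * 0.956 = 784
50–59: 1430 * 0.951 = 1360
60+: 1130 * 0.935 + 830 * 0.387 = 1057 + 321 = 1378
Giving 1540 / 735 / 761 / 1904 / 784 / 1360 / 1378.
[period 2]
Births: 761 * 0.302 = 230 ; 1904 * 0.269 = 512 ; 784 * 0.5 = 392 — total 1134
10–19: 1540 * 0.954 = 1469
20–29: 735 * 0.951 = 699
30–39: 761 * 0.952 = 724
40–49: 1904 * 0.956 = 1820
50–59: 784 * 0.951 = 746
60+: 1360 * 0.935 + 1378 * 0.387 = 1272 + 533 = 1805
Giving 1134 / 1469 / 699 / 724 / 1820 / 746 / 1805.
[period 3]
Births: 699 * 0.302 = 211 ; 724 * 0.269 = 195 ; 1820 * 0.5 = 910 — total 1316
10–19: 1134 * 0.954 = 1082
20–29: 1469 * 0.951 = 1397
30–39: 699 * 0.952 = 665
40–49: 724 * 0.956 = 692
50–59: 1820 * 0.951 = 1731
60+: 746 * 0.935 + 1805 * 0.387 = 698 + 699 = 1397
Giving 1316 / 1082 / 1397 / 665 / 692 / 1731 / 1397.
[period 4]
Births: 1397 * 0.302 = 422 ; 665 * 0.269 = 179 ; 692 * 0.5 = 346 — total 947
10–19: 1316 * 0.954 = 1255
20–29: 1082 * 0.951 = 1029
30–39: 1397 * 0.952 = 1330
40–49: 665 * 0.956 = 636
50–59: 692 * 0.951 = 658
60+: 1731 * 0.935 + 1397 * 0.387 = 1618 + 541 = 2159
Giving 947 / 1255 / 1029 / 1330 / 636 / 658 / 2159.
Scenario A total after 4 periods: 8014
Scenario B projection —
[period 1]
Births: 2000 * 0.332 = 664 ; 820 * 0.269 = 221 ; 1430 * 0.5 = 715 — total 1600
10–19: 770 * 0.954 = 735
20–29: 800 * 0.951 = 761
30–39: 2000 * 0.952 = 1904
40–49: 820 * 0.956 = 784
50–59: 1430 * 0.951 = 1360
60+: 1130 * 0.935 + 830 * 0.387 = 1057 + 321 = 1378
Giving 1600 / 735 / 761 / 1904 / 784 / 1360 / 1378.
[period 2]
Births: 761 * 0.332 = 253 ; 1904 * 0.269 = 512 ; 784 * 0.5 = 392 — total 1157
10–19: 1600 * 0.954 = 1526
20–29: 735 * 0.951 = 699
30–39: 761 * 0.952 = 724
40–49: 1904 * 0.956 = 1820
50–59: 784 * 0.951 = 746
60+: 1360 * 0.935 + 1378 * 0.387 = 1272 + 533 = 1805
Giving 1157 / 1526 / 699 / 724 / 1820 / 746 / 1805.
[period 3]
Births: 699 * 0.332 = 232 ; 724 * 0.269 = 195 ; 1820 * 0.5 = 910 — total 1337
10–19: 1157 * 0.954 = 1104
20–29: 1526 * 0.951 = 1451
30–39: 699 * 0.952 = 665
40–49: 724 * 0.956 = 692
50–59: 1820 * 0.951 = 1731
60+: 746 * 0.935 + 1805 * 0.387 = 698 + 699 = 1397
Giving 1337 / 1104 / 1451 / 665 / 692 / 1731 / 1397.
[period 4]
Births: 1451 * 0.332 = 482 ; 665 * 0.269 = 179 ; 692 * 0.5 = 346 — total 1007
10–19: 1337 * 0.954 = 1275
20–29: 1104 * 0.951 = 1050
30–39: 1451 * 0.952 = 1381
40–49: 665 * 0.956 = 636
50–59: 692 * 0.951 = 658
60+: 1731 * 0.935 + 1397 * 0.387 = 1618 + 541 = 2159
Giving 1007 / 1275 / 1050 / 1381 / 636 / 658 / 2159.
Scenario B total after 4 periods: 8166
Difference B − A = 8166 − 8014 = 152

152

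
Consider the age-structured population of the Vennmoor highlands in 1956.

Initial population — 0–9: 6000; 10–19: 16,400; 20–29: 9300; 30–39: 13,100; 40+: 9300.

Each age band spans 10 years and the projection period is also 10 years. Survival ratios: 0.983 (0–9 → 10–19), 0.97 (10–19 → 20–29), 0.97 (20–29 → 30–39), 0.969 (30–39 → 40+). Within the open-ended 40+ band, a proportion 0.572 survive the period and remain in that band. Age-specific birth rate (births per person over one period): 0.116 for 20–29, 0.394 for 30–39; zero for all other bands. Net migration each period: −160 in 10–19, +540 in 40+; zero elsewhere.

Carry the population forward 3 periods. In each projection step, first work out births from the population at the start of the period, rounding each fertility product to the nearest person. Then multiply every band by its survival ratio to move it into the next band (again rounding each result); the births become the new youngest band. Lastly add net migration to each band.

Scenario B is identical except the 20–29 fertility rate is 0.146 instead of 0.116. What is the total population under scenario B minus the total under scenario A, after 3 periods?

— Period 1 —
Births: 9300 * 0.116 = 1079 ; 13100 * 0.394 = 5161 → total 6240
10–19: 6000 * 0.983 = 5898
20–29: 16400 * 0.97 = 15908
30–39: 9300 * 0.97 = 9021
40+: 13100 * 0.969 + 9300 * 0.572 = 12694 + 5320 = 18014
Net migration: 10–19 − 160 → 5738; 40+ + 540 → 18554
→ [6240, 5738, 15908, 9021, 18554]
— Period 2 —
Births: 15908 * 0.116 = 1845 ; 9021 * 0.394 = 3554 → total 5399
10–19: 6240 * 0.983 = 6134
20–29: 5738 * 0.97 = 5566
30–39: 15908 * 0.97 = 15431
40+: 9021 * 0.969 + 18554 * 0.572 = 8741 + 10613 = 19354
Net migration: 10–19 − 160 → 5974; 40+ + 540 → 19894
→ [5399, 5974, 5566, 15431, 19894]
— Period 3 —
Births: 5566 * 0.116 = 646 ; 15431 * 0.394 = 6080 → total 6726
10–19: 5399 * 0.983 = 5307
20–29: 5974 * 0.97 = 5795
30–39: 5566 * 0.97 = 5399
40+: 15431 * 0.969 + 19894 * 0.572 = 14953 + 11379 = 26332
Net migration: 10–19 − 160 → 5147; 40+ + 540 → 26872
→ [6726, 5147, 5795, 5399, 26872]
Scenario A total after 3 periods: 49939
Scenario B projection —
— Period 1 —
Births: 9300 * 0.146 = 1358 ; 13100 * 0.394 = 5161 → total 6519
10–19: 6000 * 0.983 = 5898
20–29: 16400 * 0.97 = 15908
30–39: 9300 * 0.97 = 9021
40+: 13100 * 0.969 + 9300 * 0.572 = 12694 + 5320 = 18014
Net migration: 10–19 − 160 → 5738; 40+ + 540 → 18554
→ [6519, 5738, 15908, 9021, 18554]
— Period 2 —
Births: 15908 * 0.146 = 2323 ; 9021 * 0.394 = 3554 → total 5877
10–19: 6519 * 0.983 = 6408
20–29: 5738 * 0.97 = 5566
30–39: 15908 * 0.97 = 15431
40+: 9021 * 0.969 + 18554 * 0.572 = 8741 + 10613 = 19354
Net migration: 10–19 − 160 → 6248; 40+ + 540 → 19894
→ [5877, 6248, 5566, 15431, 19894]
— Period 3 —
Births: 5566 * 0.146 = 813 ; 15431 * 0.394 = 6080 → total 6893
10–19: 5877 * 0.983 = 5777
20–29: 6248 * 0.97 = 6061
30–39: 5566 * 0.97 = 5399
40+: 15431 * 0.969 + 19894 * 0.572 = 14953 + 11379 = 26332
Net migration: 10–19 − 160 → 5617; 40+ + 540 → 26872
→ [6893, 5617, 6061, 5399, 26872]
Scenario B total after 3 periods: 50842
Difference B − A = 50842 − 49939 = 903

903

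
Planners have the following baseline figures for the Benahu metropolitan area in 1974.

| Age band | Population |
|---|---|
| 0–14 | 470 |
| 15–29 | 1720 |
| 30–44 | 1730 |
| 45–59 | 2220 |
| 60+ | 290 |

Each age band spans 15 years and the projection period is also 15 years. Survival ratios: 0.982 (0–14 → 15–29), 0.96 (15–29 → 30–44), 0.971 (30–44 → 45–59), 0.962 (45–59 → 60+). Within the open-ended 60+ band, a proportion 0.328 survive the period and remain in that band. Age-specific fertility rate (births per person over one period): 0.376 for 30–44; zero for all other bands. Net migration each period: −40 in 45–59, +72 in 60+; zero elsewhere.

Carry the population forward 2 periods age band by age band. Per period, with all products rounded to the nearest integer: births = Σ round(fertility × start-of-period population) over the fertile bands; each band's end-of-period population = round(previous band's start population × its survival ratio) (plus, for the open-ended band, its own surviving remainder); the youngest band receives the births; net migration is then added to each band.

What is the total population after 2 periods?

5671

— Period 1 —
Births: 1730 × 0.376 = 650
15–29: 470 × 0.982 = 462
30–44: 1720 × 0.96 = 1651
45–59: 1730 × 0.971 = 1680
60+: 2220 × 0.962 + 290 × 0.328 = 2136 + 95 = 2231
Net migration: 45–59 − 40 → 1640; 60+ + 72 → 2303
Population now: 0–14=650, 15–29=462, 30–44=1651, 45–59=1640, 60+=2303
— Period 2 —
Births: 1651 × 0.376 = 621
15–29: 650 × 0.982 = 638
30–44: 462 × 0.96 = 444
45–59: 1651 × 0.971 = 1603
60+: 1640 × 0.962 + 2303 × 0.328 = 1578 + 755 = 2333
Net migration: 45–59 − 40 → 1563; 60+ + 72 → 2405
Population now: 0–14=621, 15–29=638, 30–44=444, 45–59=1563, 60+=2405
Total after period 2: 621 + 638 + 444 + 1563 + 2405 = 5671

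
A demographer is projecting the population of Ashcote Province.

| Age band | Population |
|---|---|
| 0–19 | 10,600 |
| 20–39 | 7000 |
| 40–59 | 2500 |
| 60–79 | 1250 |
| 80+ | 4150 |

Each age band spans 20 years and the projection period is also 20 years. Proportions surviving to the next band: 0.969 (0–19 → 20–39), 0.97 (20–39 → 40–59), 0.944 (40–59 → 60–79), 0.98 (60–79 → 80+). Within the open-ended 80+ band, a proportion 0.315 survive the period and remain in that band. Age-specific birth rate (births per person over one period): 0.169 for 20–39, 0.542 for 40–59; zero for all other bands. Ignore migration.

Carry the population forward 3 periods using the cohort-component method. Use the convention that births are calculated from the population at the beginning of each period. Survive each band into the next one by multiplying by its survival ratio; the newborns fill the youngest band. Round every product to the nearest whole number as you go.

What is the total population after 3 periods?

30116

(Groups numbered youngest = 1 to oldest = 5.)
Period 1.
Births: 7000 × 0.169 = 1183 ; 2500 × 0.542 = 1355 — total 2538
Group 2: 10600 × 0.969 = 10271
Group 3: 7000 × 0.97 = 6790
Group 4: 2500 × 0.944 = 2360
Group 5: 1250 × 0.98 + 4150 × 0.315 = 1225 + 1307 = 2532
End of period: [2538, 10271, 6790, 2360, 2532]
Period 2.
Births: 10271 × 0.169 = 1736 ; 6790 × 0.542 = 3680 — total 5416
Group 2: 2538 × 0.969 = 2459
Group 3: 10271 × 0.97 = 9963
Group 4: 6790 × 0.944 = 6410
Group 5: 2360 × 0.98 + 2532 × 0.315 = 2313 + 798 = 3111
End of period: [5416, 2459, 9963, 6410, 3111]
Period 3.
Births: 2459 × 0.169 = 416 ; 9963 × 0.542 = 5400 — total 5816
Group 2: 5416 × 0.969 = 5248
Group 3: 2459 × 0.97 = 2385
Group 4: 9963 × 0.944 = 9405
Group 5: 6410 × 0.98 + 3111 × 0.315 = 6282 + 980 = 7262
End of period: [5816, 5248, 2385, 9405, 7262]
Total after period 3: 5816 + 5248 + 2385 + 9405 + 7262 = 30116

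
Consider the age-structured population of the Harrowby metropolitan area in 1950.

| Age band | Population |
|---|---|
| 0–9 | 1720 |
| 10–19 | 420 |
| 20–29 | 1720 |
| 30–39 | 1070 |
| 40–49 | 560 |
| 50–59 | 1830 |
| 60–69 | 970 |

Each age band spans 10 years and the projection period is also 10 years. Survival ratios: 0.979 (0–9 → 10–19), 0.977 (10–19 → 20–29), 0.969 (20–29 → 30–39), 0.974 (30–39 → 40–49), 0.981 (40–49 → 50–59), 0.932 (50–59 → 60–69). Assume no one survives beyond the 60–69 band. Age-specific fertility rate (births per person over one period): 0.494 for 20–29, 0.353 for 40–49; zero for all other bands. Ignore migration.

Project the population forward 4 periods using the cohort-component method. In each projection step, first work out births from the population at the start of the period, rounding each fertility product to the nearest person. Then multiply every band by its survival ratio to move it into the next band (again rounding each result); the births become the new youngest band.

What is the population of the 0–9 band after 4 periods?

After projecting period 1:
Births: 1720 × 0.494 = 850 ; 560 × 0.353 = 198 — total 1048
10–19: 1720 × 0.979 = 1684
20–29: 420 × 0.977 = 410
30–39: 1720 × 0.969 = 1667
40–49: 1070 × 0.974 = 1042
50–59: 560 × 0.981 = 549
60–69: 1830 × 0.932 = 1706
Giving 1048 / 1684 / 410 / 1667 / 1042 / 549 / 1706.
After projecting period 2:
Births: 410 × 0.494 = 203 ; 1042 × 0.353 = 368 — total 571
10–19: 1048 × 0.979 = 1026
20–29: 1684 × 0.977 = 1645
30–39: 410 × 0.969 = 397
40–49: 1667 × 0.974 = 1624
50–59: 1042 × 0.981 = 1022
60–69: 549 × 0.932 = 512
Giving 571 / 1026 / 1645 / 397 / 1624 / 1022 / 512.
After projecting period 3:
Births: 1645 × 0.494 = 813 ; 1624 × 0.353 = 573 — total 1386
10–19: 571 × 0.979 = 559
20–29: 1026 × 0.977 = 1002
30–39: 1645 × 0.969 = 1594
40–49: 397 × 0.974 = 387
50–59: 1624 × 0.981 = 1593
60–69: 1022 × 0.932 = 953
Giving 1386 / 559 / 1002 / 1594 / 387 / 1593 / 953.
After projecting period 4:
Births: 1002 × 0.494 = 495 ; 387 × 0.353 = 137 — total 632
10–19: 1386 × 0.979 = 1357
20–29: 559 × 0.977 = 546
30–39: 1002 × 0.969 = 971
40–49: 1594 × 0.974 = 1553
50–59: 387 × 0.981 = 380
60–69: 1593 × 0.932 = 1485
Giving 632 / 1357 / 546 / 971 / 1553 / 380 / 1485.

632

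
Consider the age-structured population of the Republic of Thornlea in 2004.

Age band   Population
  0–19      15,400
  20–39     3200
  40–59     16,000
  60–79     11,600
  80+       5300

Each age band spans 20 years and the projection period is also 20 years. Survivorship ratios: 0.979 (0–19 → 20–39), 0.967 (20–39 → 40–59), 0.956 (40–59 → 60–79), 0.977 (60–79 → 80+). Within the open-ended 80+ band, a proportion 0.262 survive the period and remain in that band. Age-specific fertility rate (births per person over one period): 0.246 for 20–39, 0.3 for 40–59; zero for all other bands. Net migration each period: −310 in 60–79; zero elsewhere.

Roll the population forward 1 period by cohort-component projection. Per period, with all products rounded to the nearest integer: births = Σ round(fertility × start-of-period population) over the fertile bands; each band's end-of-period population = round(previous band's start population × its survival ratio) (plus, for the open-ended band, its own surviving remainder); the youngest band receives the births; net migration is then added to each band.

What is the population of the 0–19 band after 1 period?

5587

(Groups numbered youngest = 1 to oldest = 5.)
Period 1:
Births: 3200 * 0.246 = 787  |  16000 * 0.3 = 4800 → total 5587
Group 2: 15400 * 0.979 = 15077
Group 3: 3200 * 0.967 = 3094
Group 4: 16000 * 0.956 = 15296
Group 5: 11600 * 0.977 + 5300 * 0.262 = 11333 + 1389 = 12722
Net migration: Group 4 − 310 → 14986
End of period: [5587, 15077, 3094, 14986, 12722]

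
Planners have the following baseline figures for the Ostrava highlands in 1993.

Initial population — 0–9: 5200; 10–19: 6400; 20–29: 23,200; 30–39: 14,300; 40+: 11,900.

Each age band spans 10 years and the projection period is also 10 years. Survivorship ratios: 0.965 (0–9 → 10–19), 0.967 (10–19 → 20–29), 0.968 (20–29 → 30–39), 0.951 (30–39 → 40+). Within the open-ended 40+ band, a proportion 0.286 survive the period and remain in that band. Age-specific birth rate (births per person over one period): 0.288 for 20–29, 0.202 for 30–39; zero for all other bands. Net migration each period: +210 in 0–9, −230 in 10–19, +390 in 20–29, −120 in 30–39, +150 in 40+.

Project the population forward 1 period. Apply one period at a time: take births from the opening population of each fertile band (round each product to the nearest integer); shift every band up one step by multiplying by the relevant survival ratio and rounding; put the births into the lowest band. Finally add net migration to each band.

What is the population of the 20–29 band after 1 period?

6579

[period 1]
Births: 23200 × 0.288 = 6682  |  14300 × 0.202 = 2889 → 9571
10–19: 5200 × 0.965 = 5018
20–29: 6400 × 0.967 = 6189
30–39: 23200 × 0.968 = 22458
40+: 14300 × 0.951 + 11900 × 0.286 = 13599 + 3403 = 17002
Net migration: 0–9 + 210 → 9781; 10–19 − 230 → 4788; 20–29 + 390 → 6579; 30–39 − 120 → 22338; 40+ + 150 → 17152
End of period: [9781, 4788, 6579, 22338, 17152]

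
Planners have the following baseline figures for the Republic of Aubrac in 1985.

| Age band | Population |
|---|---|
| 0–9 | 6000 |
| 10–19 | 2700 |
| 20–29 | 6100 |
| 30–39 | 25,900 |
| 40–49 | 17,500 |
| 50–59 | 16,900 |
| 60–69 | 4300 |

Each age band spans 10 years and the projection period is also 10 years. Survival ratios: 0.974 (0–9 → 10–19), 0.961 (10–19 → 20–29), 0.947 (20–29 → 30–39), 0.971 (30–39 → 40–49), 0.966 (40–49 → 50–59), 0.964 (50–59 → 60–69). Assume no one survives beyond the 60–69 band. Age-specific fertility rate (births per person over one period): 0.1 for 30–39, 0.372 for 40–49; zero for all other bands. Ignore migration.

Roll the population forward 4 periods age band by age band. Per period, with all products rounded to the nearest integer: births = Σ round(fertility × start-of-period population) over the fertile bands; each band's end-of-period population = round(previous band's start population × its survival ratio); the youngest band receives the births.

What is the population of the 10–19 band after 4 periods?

Let band 1 be 0–9 through band 7 = 60–69.
After projecting period 1:
Births: 25900 × 0.1 = 2590 ; 17500 × 0.372 = 6510 — total 9100
Band 2: 6000 × 0.974 = 5844
Band 3: 2700 × 0.961 = 2595
Band 4: 6100 × 0.947 = 5777
Band 5: 25900 × 0.971 = 25149
Band 6: 17500 × 0.966 = 16905
Band 7: 16900 × 0.964 = 16292
Population now: 0–9=9100, 10–19=5844, 20–29=2595, 30–39=5777, 40–49=25149, 50–59=16905, 60–69=16292
After projecting period 2:
Births: 5777 × 0.1 = 578 ; 25149 × 0.372 = 9355 — total 9933
Band 2: 9100 × 0.974 = 8863
Band 3: 5844 × 0.961 = 5616
Band 4: 2595 × 0.947 = 2457
Band 5: 5777 × 0.971 = 5609
Band 6: 25149 × 0.966 = 24294
Band 7: 16905 × 0.964 = 16296
Population now: 0–9=9933, 10–19=8863, 20–29=5616, 30–39=2457, 40–49=5609, 50–59=24294, 60–69=16296
After projecting period 3:
Births: 2457 × 0.1 = 246 ; 5609 × 0.372 = 2087 — total 2333
Band 2: 9933 × 0.974 = 9675
Band 3: 8863 × 0.961 = 8517
Band 4: 5616 × 0.947 = 5318
Band 5: 2457 × 0.971 = 2386
Band 6: 5609 × 0.966 = 5418
Band 7: 24294 × 0.964 = 23419
Population now: 0–9=2333, 10–19=9675, 20–29=8517, 30–39=5318, 40–49=2386, 50–59=5418, 60–69=23419
After projecting period 4:
Births: 5318 × 0.1 = 532 ; 2386 × 0.372 = 888 — total 1420
Band 2: 2333 × 0.974 = 2272
Band 3: 9675 × 0.961 = 9298
Band 4: 8517 × 0.947 = 8066
Band 5: 5318 × 0.971 = 5164
Band 6: 2386 × 0.966 = 2305
Band 7: 5418 × 0.964 = 5223
Population now: 0–9=1420, 10–19=2272, 20–29=9298, 30–39=8066, 40–49=5164, 50–59=2305, 60–69=5223

2272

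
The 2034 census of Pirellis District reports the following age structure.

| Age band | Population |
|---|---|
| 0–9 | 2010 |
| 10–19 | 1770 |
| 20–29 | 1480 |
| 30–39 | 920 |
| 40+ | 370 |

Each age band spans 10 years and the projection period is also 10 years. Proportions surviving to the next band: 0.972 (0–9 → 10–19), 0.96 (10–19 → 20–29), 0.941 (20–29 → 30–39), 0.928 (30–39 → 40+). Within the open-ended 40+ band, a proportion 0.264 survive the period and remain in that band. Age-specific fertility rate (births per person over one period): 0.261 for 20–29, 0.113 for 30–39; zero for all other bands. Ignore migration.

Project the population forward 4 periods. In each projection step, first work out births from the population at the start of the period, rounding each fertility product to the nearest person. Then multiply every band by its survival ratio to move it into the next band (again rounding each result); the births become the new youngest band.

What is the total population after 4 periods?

(Bands numbered youngest = 1 to oldest = 5.)
After projecting period 1:
Births: 1480 * 0.261 = 386  |  920 * 0.113 = 104 → total 490
Band 2: 2010 * 0.972 = 1954
Band 3: 1770 * 0.96 = 1699
Band 4: 1480 * 0.941 = 1393
Band 5: 920 * 0.928 + 370 * 0.264 = 854 + 98 = 952
End of period: [490, 1954, 1699, 1393, 952]
After projecting period 2:
Births: 1699 * 0.261 = 443  |  1393 * 0.113 = 157 → total 600
Band 2: 490 * 0.972 = 476
Band 3: 1954 * 0.96 = 1876
Band 4: 1699 * 0.941 = 1599
Band 5: 1393 * 0.928 + 952 * 0.264 = 1293 + 251 = 1544
End of period: [600, 476, 1876, 1599, 1544]
After projecting period 3:
Births: 1876 * 0.261 = 490  |  1599 * 0.113 = 181 → total 671
Band 2: 600 * 0.972 = 583
Band 3: 476 * 0.96 = 457
Band 4: 1876 * 0.941 = 1765
Band 5: 1599 * 0.928 + 1544 * 0.264 = 1484 + 408 = 1892
End of period: [671, 583, 457, 1765, 1892]
After projecting period 4:
Births: 457 * 0.261 = 119  |  1765 * 0.113 = 199 → total 318
Band 2: 671 * 0.972 = 652
Band 3: 583 * 0.96 = 560
Band 4: 457 * 0.941 = 430
Band 5: 1765 * 0.928 + 1892 * 0.264 = 1638 + 499 = 2137
End of period: [318, 652, 560, 430, 2137]
Total after period 4: 318 + 652 + 560 + 430 + 2137 = 4097

4097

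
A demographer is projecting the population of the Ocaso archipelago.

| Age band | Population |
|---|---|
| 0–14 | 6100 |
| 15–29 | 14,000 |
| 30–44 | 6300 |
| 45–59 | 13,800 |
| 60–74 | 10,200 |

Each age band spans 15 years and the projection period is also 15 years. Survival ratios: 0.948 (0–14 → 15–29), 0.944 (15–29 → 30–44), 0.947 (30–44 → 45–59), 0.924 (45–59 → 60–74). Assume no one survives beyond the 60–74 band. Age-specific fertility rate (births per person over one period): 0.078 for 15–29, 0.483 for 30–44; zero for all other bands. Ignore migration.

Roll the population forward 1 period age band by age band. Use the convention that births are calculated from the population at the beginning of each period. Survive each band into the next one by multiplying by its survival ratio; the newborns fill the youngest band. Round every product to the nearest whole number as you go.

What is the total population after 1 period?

41851

Period 1.
Births: 14000 × 0.078 = 1092 ; 6300 × 0.483 = 3043 → 4135
15–29: 6100 × 0.948 = 5783
30–44: 14000 × 0.944 = 13216
45–59: 6300 × 0.947 = 5966
60–74: 13800 × 0.924 = 12751
Population now: 0–14=4135, 15–29=5783, 30–44=13216, 45–59=5966, 60–74=12751
Total after period 1: 4135 + 5783 + 13216 + 5966 + 12751 = 41851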